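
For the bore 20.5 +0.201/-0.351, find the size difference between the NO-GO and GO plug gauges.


GO = nominal - lower_tol (smallest hole = maximum material condition)
GO = 20.5 - 0.351 = 20.149
NO-GO = nominal + upper_tol (largest hole = least material condition)
NO-GO = 20.5 + 0.201 = 20.701
spread = NO-GO - GO = 20.701 - 20.149 = 0.5520

0.5520


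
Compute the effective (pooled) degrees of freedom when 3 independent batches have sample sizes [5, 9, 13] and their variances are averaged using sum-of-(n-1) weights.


nu = sum_i (n_i - 1)
nu = ((5 - 1) + (9 - 1) + (13 - 1))
nu = 4 + 8 + 12
nu = 24

24


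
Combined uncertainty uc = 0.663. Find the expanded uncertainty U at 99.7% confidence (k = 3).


U = k * uc
U = 3 * 0.663
U = 1.9890

1.9890


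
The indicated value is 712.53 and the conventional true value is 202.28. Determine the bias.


Systematic error = measured - true
= 712.53 - 202.28
= 510.2500

510.2500


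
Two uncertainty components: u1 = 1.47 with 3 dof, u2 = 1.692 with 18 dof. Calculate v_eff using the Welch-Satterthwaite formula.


uc = sqrt(u1^2 + u2^2) = sqrt(1.47^2 + 1.692^2) = 2.2413755
v_eff = uc^4 / (u1^4/v1 + u2^4/v2)
= 2.2413755^4 / (1.47^4/3 + 1.692^4/18)
= 25.238206 / 2.0118291
v_eff = 12.5449

12.5449


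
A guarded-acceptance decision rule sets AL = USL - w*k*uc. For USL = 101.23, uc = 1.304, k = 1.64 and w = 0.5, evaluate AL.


U = k * uc = 1.64 * 1.304 = 2.13856
guard band g = w * U = 0.5 * 2.13856 = 1.06928
AL = USL - g = 101.23 - 1.06928
AL = 100.1607

100.1607


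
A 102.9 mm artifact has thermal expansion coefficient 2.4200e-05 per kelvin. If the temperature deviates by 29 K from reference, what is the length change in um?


dL = L * alpha * dT
= 102.9 * 2.4200e-05 * 29
= 0.0722152 mm
dL_um = 0.0722152 * 1000 = 72.2152 um

72.2152


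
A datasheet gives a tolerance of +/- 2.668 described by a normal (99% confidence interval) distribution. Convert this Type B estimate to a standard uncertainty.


u_B = half_width / 2.576
u_B = 2.668 / 2.576
u_B = 1.0357

1.0357


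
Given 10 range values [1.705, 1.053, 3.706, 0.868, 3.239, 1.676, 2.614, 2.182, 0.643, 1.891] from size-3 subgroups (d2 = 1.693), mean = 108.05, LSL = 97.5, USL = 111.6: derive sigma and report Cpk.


R_bar = (1.705 + 1.053 + 3.706 + 0.868 + 3.239 + 1.676 + 2.614 + 2.182 + 0.643 + 1.891) / 10 = 1.9577
sigma = R_bar / d2 = 1.9577 / 1.693 = 1.1563497
Cp = (USL - LSL)/(6*sigma) = (111.6 - 97.5)/(6*1.1563497) = 2.0323
Cpu = (111.6 - 108.05)/(3*1.1563497) = 1.0233
Cpl = (108.05 - 97.5)/(3*1.1563497) = 3.0412
Cpk = min(Cpu, Cpl) = 1.0233

1.0233


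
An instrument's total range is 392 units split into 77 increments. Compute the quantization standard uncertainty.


resolution = range / divisions
resolution = 392 / 77 = 5.0909091
u_res = resolution / (2*sqrt(3))
u_res = 5.0909091 / 3.4641016
u_res = 1.4696

1.4696


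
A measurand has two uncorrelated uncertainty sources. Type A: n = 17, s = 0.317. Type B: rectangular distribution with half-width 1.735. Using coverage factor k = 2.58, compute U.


u_A = s / sqrt(n) = 0.317 / sqrt(17) = 0.076883793
u_B = half_width / sqrt(3) = 1.735 / sqrt(3) = 1.0017027
uc = sqrt(u_A^2 + u_B^2) = sqrt(0.076883793^2 + 1.0017027^2) = 1.0046489
U = k * uc = 2.58 * 1.0046489
U = 2.5920

2.5920


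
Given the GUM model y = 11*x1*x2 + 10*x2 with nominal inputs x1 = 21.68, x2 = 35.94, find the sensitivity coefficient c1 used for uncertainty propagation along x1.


y = 11*x1*x2 + 10*x2
dy/dx1 = 11*x2
Evaluate at x2 = 35.94: c1 = 11 * 35.94
c1 = 395.3400

395.3400


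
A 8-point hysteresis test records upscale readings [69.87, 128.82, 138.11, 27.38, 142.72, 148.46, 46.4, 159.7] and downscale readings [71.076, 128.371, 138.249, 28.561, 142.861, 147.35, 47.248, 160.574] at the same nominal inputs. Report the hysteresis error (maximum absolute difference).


|69.87 - 71.076| = 1.2060
|128.82 - 128.371| = 0.4490
|138.11 - 138.249| = 0.1390
|27.38 - 28.561| = 1.1810
|142.72 - 142.861| = 0.1410
|148.46 - 147.35| = 1.1100
|46.4 - 47.248| = 0.8480
|159.7 - 160.574| = 0.8740
hysteresis = max(diffs) = 1.2060

1.2060


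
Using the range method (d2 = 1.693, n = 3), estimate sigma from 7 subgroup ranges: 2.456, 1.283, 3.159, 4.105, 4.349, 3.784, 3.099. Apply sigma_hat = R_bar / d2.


R_bar = (2.456 + 1.283 + 3.159 + 4.105 + 4.349 + 3.784 + 3.099) / 7
R_bar = 22.235 / 7 = 3.1764286
sigma_hat = R_bar / d2 = 3.1764286 / 1.693 = 1.8762

1.8762


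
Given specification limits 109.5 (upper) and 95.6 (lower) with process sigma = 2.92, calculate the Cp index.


Cp = (USL - LSL) / (6 * sigma)
= (109.5 - 95.6) / (6 * 2.92)
= 13.9000 / 17.5200
= 0.7934

0.7934


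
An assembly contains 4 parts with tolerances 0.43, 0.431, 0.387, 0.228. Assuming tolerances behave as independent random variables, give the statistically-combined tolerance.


RSS = sqrt(0.43^2 + 0.431^2 + 0.387^2 + 0.228^2)
= sqrt(0.572414)
= 0.7566

0.7566


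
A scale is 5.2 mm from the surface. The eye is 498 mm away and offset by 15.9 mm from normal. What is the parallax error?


error = h * offset / d
= 5.2 * 15.9 / 498
= 0.1660

0.1660


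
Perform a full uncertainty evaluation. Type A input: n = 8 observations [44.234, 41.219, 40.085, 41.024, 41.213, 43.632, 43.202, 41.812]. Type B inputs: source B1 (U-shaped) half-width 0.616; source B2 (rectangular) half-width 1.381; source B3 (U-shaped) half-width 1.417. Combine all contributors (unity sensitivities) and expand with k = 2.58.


mean = (44.234 + 41.219 + 40.085 + 41.024 + 41.213 + 43.632 + 43.202 + 41.812) / 8 = 42.052625
s = sqrt(sum((x - mean)^2)/(n-1)) = 1.4619607
u_A = s / sqrt(n) = 1.4619607 / sqrt(8) = 0.51688116
u_B1 = 0.616 / sqrt(2) = 0.43557778
u_B2 = 1.381 / sqrt(3) = 0.79732072
u_B3 = 1.417 / sqrt(2) = 1.0019703
uc = sqrt(0.51688116^2 + 0.43557778^2 + 0.79732072^2 + 1.0019703^2) = 1.4479499
U = k * uc = 2.58 * 1.4479499
U = 3.7357

3.7357


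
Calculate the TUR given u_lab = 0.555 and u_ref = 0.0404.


TUR = u_lab / u_ref
= 0.555 / 0.0404
= 13.7376

13.7376


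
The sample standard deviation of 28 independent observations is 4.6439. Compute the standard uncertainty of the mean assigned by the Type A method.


u_A = s / sqrt(n)
u_A = 4.6439 / sqrt(28)
u_A = 4.6439 / 5.2915026
u_A = 0.8776

0.8776


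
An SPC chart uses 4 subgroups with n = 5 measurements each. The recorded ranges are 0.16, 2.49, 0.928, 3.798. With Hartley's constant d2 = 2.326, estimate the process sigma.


R_bar = (0.16 + 2.49 + 0.928 + 3.798) / 4
R_bar = 7.376 / 4 = 1.844
sigma_hat = R_bar / d2 = 1.844 / 2.326 = 0.7928

0.7928


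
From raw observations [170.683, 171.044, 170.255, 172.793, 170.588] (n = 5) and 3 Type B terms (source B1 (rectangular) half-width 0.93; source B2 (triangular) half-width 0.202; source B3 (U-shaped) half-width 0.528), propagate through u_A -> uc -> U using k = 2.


mean = (170.683 + 171.044 + 170.255 + 172.793 + 170.588) / 5 = 171.0726
s = sqrt(sum((x - mean)^2)/(n-1)) = 1.0019592
u_A = s / sqrt(n) = 1.0019592 / sqrt(5) = 0.44808978
u_B1 = 0.93 / sqrt(3) = 0.53693575
u_B2 = 0.202 / sqrt(6) = 0.082466155
u_B3 = 0.528 / sqrt(2) = 0.37335238
uc = sqrt(0.44808978^2 + 0.53693575^2 + 0.082466155^2 + 0.37335238^2) = 0.79704273
U = k * uc = 2 * 0.79704273
U = 1.5941

1.5941


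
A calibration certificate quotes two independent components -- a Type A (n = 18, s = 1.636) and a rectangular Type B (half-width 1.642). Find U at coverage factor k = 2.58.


u_A = s / sqrt(n) = 1.636 / sqrt(18) = 0.3856089
u_B = half_width / sqrt(3) = 1.642 / sqrt(3) = 0.94800914
uc = sqrt(u_A^2 + u_B^2) = sqrt(0.3856089^2 + 0.94800914^2) = 1.0234332
U = k * uc = 2.58 * 1.0234332
U = 2.6405

2.6405


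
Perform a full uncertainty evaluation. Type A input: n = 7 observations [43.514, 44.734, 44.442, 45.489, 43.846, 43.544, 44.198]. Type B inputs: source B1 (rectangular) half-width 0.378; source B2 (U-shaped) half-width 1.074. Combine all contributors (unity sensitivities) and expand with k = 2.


mean = (43.514 + 44.734 + 44.442 + 45.489 + 43.846 + 43.544 + 44.198) / 7 = 44.25242857
s = sqrt(sum((x - mean)^2)/(n-1)) = 0.70854919
u_A = s / sqrt(n) = 0.70854919 / sqrt(7) = 0.26780642
u_B1 = 0.378 / sqrt(3) = 0.2182384
u_B2 = 1.074 / sqrt(2) = 0.75943268
uc = sqrt(0.26780642^2 + 0.2182384^2 + 0.75943268^2) = 0.83431785
U = k * uc = 2 * 0.83431785
U = 1.6686

1.6686


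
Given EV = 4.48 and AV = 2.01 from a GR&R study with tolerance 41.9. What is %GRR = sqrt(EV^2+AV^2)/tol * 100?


GRR = sqrt(EV^2 + AV^2) = sqrt(4.48^2 + 2.01^2) = 4.9102444
%GRR = GRR / tol * 100 = 4.9102444 / 41.9 * 100
%GRR = 11.7190

11.7190


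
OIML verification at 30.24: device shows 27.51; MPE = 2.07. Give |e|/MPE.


e = indication - reference = 27.51 - 30.24 = -2.7300
|e| = 2.7300
ratio = |e| / MPE = 2.7300 / 2.07
ratio = 1.3188

1.3188


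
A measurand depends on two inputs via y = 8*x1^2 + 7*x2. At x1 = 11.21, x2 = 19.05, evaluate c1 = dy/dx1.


y = 8*x1^2 + 7*x2
dy/dx1 = 2*8*x1
Evaluate at x1 = 11.21: c1 = 16 * 11.21
c1 = 179.3600

179.3600


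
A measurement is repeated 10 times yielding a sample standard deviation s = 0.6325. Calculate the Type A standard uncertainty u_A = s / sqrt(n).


u_A = s / sqrt(n)
u_A = 0.6325 / sqrt(10)
u_A = 0.6325 / 3.1622777
u_A = 0.2000

0.2000


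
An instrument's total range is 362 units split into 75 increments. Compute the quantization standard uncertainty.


resolution = range / divisions
resolution = 362 / 75 = 4.8266667
u_res = resolution / (2*sqrt(3))
u_res = 4.8266667 / 3.4641016
u_res = 1.3933

1.3933


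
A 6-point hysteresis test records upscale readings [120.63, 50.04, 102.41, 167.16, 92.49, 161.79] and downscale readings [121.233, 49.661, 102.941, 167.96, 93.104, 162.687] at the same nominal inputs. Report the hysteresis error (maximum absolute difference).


|120.63 - 121.233| = 0.6030
|50.04 - 49.661| = 0.3790
|102.41 - 102.941| = 0.5310
|167.16 - 167.96| = 0.8000
|92.49 - 93.104| = 0.6140
|161.79 - 162.687| = 0.8970
hysteresis = max(diffs) = 0.8970

0.8970


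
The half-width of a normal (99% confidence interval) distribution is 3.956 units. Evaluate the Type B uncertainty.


u_B = half_width / 2.576
u_B = 3.956 / 2.576
u_B = 1.5357

1.5357


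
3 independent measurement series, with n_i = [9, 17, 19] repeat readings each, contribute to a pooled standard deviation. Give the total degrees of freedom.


nu = sum_i (n_i - 1)
nu = ((9 - 1) + (17 - 1) + (19 - 1))
nu = 8 + 16 + 18
nu = 42

42


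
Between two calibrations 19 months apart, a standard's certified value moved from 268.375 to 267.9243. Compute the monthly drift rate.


rate = (v2 - v1) / months
= (267.9243 - 268.375) / 19
= -0.4507 / 19
= -0.0237

-0.0237


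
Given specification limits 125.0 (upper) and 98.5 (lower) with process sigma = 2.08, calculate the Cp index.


Cp = (USL - LSL) / (6 * sigma)
= (125.0 - 98.5) / (6 * 2.08)
= 26.5000 / 12.4800
= 2.1234

2.1234


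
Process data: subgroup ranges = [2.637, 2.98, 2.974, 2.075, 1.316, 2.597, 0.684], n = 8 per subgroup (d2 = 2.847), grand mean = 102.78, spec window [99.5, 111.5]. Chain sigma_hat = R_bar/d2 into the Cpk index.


R_bar = (2.637 + 2.98 + 2.974 + 2.075 + 1.316 + 2.597 + 0.684) / 7 = 2.1804286
sigma = R_bar / d2 = 2.1804286 / 2.847 = 0.76586884
Cp = (USL - LSL)/(6*sigma) = (111.5 - 99.5)/(6*0.76586884) = 2.6114
Cpu = (111.5 - 102.78)/(3*0.76586884) = 3.7953
Cpl = (102.78 - 99.5)/(3*0.76586884) = 1.4276
Cpk = min(Cpu, Cpl) = 1.4276

1.4276


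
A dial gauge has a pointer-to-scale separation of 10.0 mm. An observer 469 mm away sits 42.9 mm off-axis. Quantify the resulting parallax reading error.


error = h * offset / d
= 10.0 * 42.9 / 469
= 0.9147

0.9147


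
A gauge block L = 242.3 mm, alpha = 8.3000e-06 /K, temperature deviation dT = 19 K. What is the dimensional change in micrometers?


dL = L * alpha * dT
= 242.3 * 8.3000e-06 * 19
= 0.0382107 mm
dL_um = 0.0382107 * 1000 = 38.2107 um

38.2107


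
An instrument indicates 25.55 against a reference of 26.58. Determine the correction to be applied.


Correction = standard - reading
= 26.58 - 25.55
= 1.0300

1.0300


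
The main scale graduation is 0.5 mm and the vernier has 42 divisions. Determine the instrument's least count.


LC = MSD / n_div
= 0.5 / 42
= 0.0119

0.0119


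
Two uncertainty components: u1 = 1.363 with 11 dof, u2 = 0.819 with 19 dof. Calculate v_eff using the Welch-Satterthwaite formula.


uc = sqrt(u1^2 + u2^2) = sqrt(1.363^2 + 0.819^2) = 1.5901352
v_eff = uc^4 / (u1^4/v1 + u2^4/v2)
= 1.5901352^4 / (1.363^4/11 + 0.819^4/19)
= 6.3934637 / 0.33743508
v_eff = 18.9472

18.9472


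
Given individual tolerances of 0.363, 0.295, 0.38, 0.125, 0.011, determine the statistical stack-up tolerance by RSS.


RSS = sqrt(0.363^2 + 0.295^2 + 0.38^2 + 0.125^2 + 0.011^2)
= sqrt(0.37894)
= 0.6156

0.6156


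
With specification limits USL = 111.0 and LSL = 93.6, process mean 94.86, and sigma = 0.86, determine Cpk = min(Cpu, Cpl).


Cpu = (USL - mean) / (3*sigma) = (111.0 - 94.86) / (3*0.86) = 6.2558
Cpl = (mean - LSL) / (3*sigma) = (94.86 - 93.6) / (3*0.86) = 0.4884
Cpk = min(Cpu, Cpl) = 0.4884

0.4884


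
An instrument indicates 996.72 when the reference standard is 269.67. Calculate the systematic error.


Systematic error = measured - true
= 996.72 - 269.67
= 727.0500

727.0500


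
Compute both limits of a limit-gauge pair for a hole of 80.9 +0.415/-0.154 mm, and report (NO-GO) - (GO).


GO = nominal - lower_tol (smallest hole = maximum material condition)
GO = 80.9 - 0.154 = 80.746
NO-GO = nominal + upper_tol (largest hole = least material condition)
NO-GO = 80.9 + 0.415 = 81.315
spread = NO-GO - GO = 81.315 - 80.746 = 0.5690

0.5690


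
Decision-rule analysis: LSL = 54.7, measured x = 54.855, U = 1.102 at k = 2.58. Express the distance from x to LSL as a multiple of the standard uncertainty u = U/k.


u = U / k = 1.102 / 2.58 = 0.42713178
margin = |LSL - x| = |54.7 - 54.855| = 0.155
z = margin / u = 0.155 / 0.42713178
z = 0.3629

0.3629


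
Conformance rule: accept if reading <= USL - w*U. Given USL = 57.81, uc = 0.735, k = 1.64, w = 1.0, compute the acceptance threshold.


U = k * uc = 1.64 * 0.735 = 1.2054
guard band g = w * U = 1.0 * 1.2054 = 1.2054
AL = USL - g = 57.81 - 1.2054
AL = 56.6046

56.6046


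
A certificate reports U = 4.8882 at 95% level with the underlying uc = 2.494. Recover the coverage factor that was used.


k = U / uc
k = 4.8882 / 2.494
k = 1.96

1.96


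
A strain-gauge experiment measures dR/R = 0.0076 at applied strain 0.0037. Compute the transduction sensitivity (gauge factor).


GF = (dR/R) / epsilon
= 0.0076 / 0.0037
= 2.0541

2.0541


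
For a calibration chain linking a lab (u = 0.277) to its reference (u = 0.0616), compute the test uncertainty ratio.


TUR = u_lab / u_ref
= 0.277 / 0.0616
= 4.4968

4.4968


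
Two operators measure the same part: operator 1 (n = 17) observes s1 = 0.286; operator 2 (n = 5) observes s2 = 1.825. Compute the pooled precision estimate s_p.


s_p = sqrt(((n1-1)*s1^2 + (n2-1)*s2^2) / (n1+n2-2))
numerator = (17-1)*0.286^2 + (5-1)*1.825^2 = 1.308736 + 13.3225 = 14.631236
denominator = 17 + 5 - 2 = 20
s_p^2 = 14.631236 / 20 = 0.7315618
s_p = sqrt(0.7315618) = 0.8553

0.8553


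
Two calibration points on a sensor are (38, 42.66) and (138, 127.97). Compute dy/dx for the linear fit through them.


slope = (y2 - y1) / (x2 - x1)
= (127.97 - 42.66) / (138 - 38)
= 85.3100 / 100
= 0.8531

0.8531


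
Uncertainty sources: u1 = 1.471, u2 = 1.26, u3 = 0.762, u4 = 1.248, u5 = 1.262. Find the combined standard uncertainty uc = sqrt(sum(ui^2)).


uc = sqrt(1.471^2 + 1.26^2 + 0.762^2 + 1.248^2 + 1.262^2)
uc = sqrt(7.482233)
uc = 2.7354

2.7354


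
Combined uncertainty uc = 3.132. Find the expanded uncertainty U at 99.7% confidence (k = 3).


U = k * uc
U = 3 * 3.132
U = 9.3960

9.3960


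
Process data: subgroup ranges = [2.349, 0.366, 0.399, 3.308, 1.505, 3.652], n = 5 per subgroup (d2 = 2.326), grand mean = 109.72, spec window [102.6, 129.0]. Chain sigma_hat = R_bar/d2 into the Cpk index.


R_bar = (2.349 + 0.366 + 0.399 + 3.308 + 1.505 + 3.652) / 6 = 1.9298333
sigma = R_bar / d2 = 1.9298333 / 2.326 = 0.82967898
Cp = (USL - LSL)/(6*sigma) = (129.0 - 102.6)/(6*0.82967898) = 5.3033
Cpu = (129.0 - 109.72)/(3*0.82967898) = 7.7460
Cpl = (109.72 - 102.6)/(3*0.82967898) = 2.8605
Cpk = min(Cpu, Cpl) = 2.8605

2.8605


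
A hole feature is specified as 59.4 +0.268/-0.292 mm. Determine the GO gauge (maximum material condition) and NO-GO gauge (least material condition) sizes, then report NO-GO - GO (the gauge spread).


GO = nominal - lower_tol (smallest hole = maximum material condition)
GO = 59.4 - 0.292 = 59.108
NO-GO = nominal + upper_tol (largest hole = least material condition)
NO-GO = 59.4 + 0.268 = 59.668
spread = NO-GO - GO = 59.668 - 59.108 = 0.5600

0.5600


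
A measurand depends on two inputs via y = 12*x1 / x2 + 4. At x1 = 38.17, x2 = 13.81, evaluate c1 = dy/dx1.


y = 12*x1 / x2 + 4
dy/dx1 = 12/x2
Evaluate at x2 = 13.81: c1 = 12 / 13.81
c1 = 0.8689

0.8689


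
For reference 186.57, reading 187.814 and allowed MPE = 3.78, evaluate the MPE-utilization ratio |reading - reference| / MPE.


e = indication - reference = 187.814 - 186.57 = 1.2440
|e| = 1.2440
ratio = |e| / MPE = 1.2440 / 3.78
ratio = 0.3291

0.3291


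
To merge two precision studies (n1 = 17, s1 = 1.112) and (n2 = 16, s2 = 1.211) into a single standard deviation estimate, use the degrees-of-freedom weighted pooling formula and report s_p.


s_p = sqrt(((n1-1)*s1^2 + (n2-1)*s2^2) / (n1+n2-2))
numerator = (17-1)*1.112^2 + (16-1)*1.211^2 = 19.784704 + 21.997815 = 41.782519
denominator = 17 + 16 - 2 = 31
s_p^2 = 41.782519 / 31 = 1.3478232
s_p = sqrt(1.3478232) = 1.1610

1.1610


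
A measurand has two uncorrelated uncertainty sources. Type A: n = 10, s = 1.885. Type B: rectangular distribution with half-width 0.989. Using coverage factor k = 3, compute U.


u_A = s / sqrt(n) = 1.885 / sqrt(10) = 0.59608934
u_B = half_width / sqrt(3) = 0.989 / sqrt(3) = 0.57099942
uc = sqrt(u_A^2 + u_B^2) = sqrt(0.59608934^2 + 0.57099942^2) = 0.82544705
U = k * uc = 3 * 0.82544705
U = 2.4763

2.4763


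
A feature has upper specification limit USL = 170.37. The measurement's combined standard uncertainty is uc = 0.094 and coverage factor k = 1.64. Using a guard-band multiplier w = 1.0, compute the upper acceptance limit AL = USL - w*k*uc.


U = k * uc = 1.64 * 0.094 = 0.15416
guard band g = w * U = 1.0 * 0.15416 = 0.15416
AL = USL - g = 170.37 - 0.15416
AL = 170.2158

170.2158


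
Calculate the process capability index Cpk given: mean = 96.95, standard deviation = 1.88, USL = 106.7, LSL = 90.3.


Cpu = (USL - mean) / (3*sigma) = (106.7 - 96.95) / (3*1.88) = 1.7287
Cpl = (mean - LSL) / (3*sigma) = (96.95 - 90.3) / (3*1.88) = 1.1791
Cpk = min(Cpu, Cpl) = 1.1791

1.1791


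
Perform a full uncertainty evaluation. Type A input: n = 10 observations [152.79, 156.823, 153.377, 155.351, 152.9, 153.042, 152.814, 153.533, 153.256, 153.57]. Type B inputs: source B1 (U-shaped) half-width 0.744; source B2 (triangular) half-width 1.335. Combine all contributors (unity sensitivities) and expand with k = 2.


mean = (152.79 + 156.823 + 153.377 + 155.351 + 152.9 + 153.042 + 152.814 + 153.533 + 153.256 + 153.57) / 10 = 153.7456
s = sqrt(sum((x - mean)^2)/(n-1)) = 1.3119303
u_A = s / sqrt(n) = 1.3119303 / sqrt(10) = 0.41486879
u_B1 = 0.744 / sqrt(2) = 0.52608745
u_B2 = 1.335 / sqrt(6) = 0.54501147
uc = sqrt(0.41486879^2 + 0.52608745^2 + 0.54501147^2) = 0.86366754
U = k * uc = 2 * 0.86366754
U = 1.7273

1.7273


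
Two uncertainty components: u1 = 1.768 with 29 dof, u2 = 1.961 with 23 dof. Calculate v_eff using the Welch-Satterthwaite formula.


uc = sqrt(u1^2 + u2^2) = sqrt(1.768^2 + 1.961^2) = 2.6403305
v_eff = uc^4 / (u1^4/v1 + u2^4/v2)
= 2.6403305^4 / (1.768^4/29 + 1.961^4/23)
= 48.599653 / 0.9798812
v_eff = 49.5975

49.5975


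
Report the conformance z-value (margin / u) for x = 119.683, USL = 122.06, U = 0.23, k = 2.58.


u = U / k = 0.23 / 2.58 = 0.089147287
margin = |USL - x| = |122.06 - 119.683| = 2.377
z = margin / u = 2.377 / 0.089147287
z = 26.6637

26.6637


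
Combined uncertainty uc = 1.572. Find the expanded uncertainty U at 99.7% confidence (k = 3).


U = k * uc
U = 3 * 1.572
U = 4.7160

4.7160


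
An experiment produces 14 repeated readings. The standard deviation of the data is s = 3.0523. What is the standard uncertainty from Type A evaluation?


u_A = s / sqrt(n)
u_A = 3.0523 / sqrt(14)
u_A = 3.0523 / 3.7416574
u_A = 0.8158

0.8158


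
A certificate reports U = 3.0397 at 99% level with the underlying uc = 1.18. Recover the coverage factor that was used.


k = U / uc
k = 3.0397 / 1.18
k = 2.576

2.576


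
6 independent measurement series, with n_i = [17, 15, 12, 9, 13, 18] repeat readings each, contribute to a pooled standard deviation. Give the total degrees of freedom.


nu = sum_i (n_i - 1)
nu = ((17 - 1) + (15 - 1) + (12 - 1) + (9 - 1) + (13 - 1) + (18 - 1))
nu = 16 + 14 + 11 + 8 + 12 + 17
nu = 78

78


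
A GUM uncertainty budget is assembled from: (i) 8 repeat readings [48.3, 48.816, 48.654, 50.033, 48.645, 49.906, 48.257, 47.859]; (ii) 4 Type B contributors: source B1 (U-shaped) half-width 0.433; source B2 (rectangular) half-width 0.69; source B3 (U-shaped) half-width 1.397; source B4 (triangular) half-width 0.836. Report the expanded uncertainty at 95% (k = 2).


mean = (48.3 + 48.816 + 48.654 + 50.033 + 48.645 + 49.906 + 48.257 + 47.859) / 8 = 48.80875
s = sqrt(sum((x - mean)^2)/(n-1)) = 0.77633199
u_A = s / sqrt(n) = 0.77633199 / sqrt(8) = 0.27447481
u_B1 = 0.433 / sqrt(2) = 0.30617724
u_B2 = 0.69 / sqrt(3) = 0.39837169
u_B3 = 1.397 / sqrt(2) = 0.98782817
u_B4 = 0.836 / sqrt(6) = 0.34129557
uc = sqrt(0.27447481^2 + 0.30617724^2 + 0.39837169^2 + 0.98782817^2 + 0.34129557^2) = 1.1916661
U = k * uc = 2 * 1.1916661
U = 2.3833

2.3833


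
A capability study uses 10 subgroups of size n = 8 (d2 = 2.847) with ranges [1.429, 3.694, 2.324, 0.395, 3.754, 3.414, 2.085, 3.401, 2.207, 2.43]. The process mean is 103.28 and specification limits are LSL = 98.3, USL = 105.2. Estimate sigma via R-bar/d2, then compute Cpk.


R_bar = (1.429 + 3.694 + 2.324 + 0.395 + 3.754 + 3.414 + 2.085 + 3.401 + 2.207 + 2.43) / 10 = 2.5133
sigma = R_bar / d2 = 2.5133 / 2.847 = 0.8827889
Cp = (USL - LSL)/(6*sigma) = (105.2 - 98.3)/(6*0.8827889) = 1.3027
Cpu = (105.2 - 103.28)/(3*0.8827889) = 0.7250
Cpl = (103.28 - 98.3)/(3*0.8827889) = 1.8804
Cpk = min(Cpu, Cpl) = 0.7250

0.7250


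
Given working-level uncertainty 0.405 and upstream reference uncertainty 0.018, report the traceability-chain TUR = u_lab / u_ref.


TUR = u_lab / u_ref
= 0.405 / 0.018
= 22.5000

22.5000


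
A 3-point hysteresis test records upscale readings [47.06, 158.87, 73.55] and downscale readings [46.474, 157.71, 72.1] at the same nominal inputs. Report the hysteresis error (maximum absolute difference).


|47.06 - 46.474| = 0.5860
|158.87 - 157.71| = 1.1600
|73.55 - 72.1| = 1.4500
hysteresis = max(diffs) = 1.4500

1.4500


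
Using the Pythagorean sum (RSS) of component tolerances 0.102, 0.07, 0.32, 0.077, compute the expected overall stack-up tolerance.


RSS = sqrt(0.102^2 + 0.07^2 + 0.32^2 + 0.077^2)
= sqrt(0.123633)
= 0.3516

0.3516


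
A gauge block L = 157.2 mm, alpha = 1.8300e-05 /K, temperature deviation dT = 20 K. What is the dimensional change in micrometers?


dL = L * alpha * dT
= 157.2 * 1.8300e-05 * 20
= 0.0575352 mm
dL_um = 0.0575352 * 1000 = 57.5352 um

57.5352


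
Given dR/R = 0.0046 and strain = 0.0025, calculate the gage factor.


GF = (dR/R) / epsilon
= 0.0046 / 0.0025
= 1.8400

1.8400


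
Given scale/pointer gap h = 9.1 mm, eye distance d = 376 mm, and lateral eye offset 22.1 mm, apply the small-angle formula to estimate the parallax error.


error = h * offset / d
= 9.1 * 22.1 / 376
= 0.5349

0.5349


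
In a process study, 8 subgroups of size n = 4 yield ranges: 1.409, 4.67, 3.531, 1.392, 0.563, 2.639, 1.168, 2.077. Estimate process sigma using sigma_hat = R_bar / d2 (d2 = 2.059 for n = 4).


R_bar = (1.409 + 4.67 + 3.531 + 1.392 + 0.563 + 2.639 + 1.168 + 2.077) / 8
R_bar = 17.449 / 8 = 2.181125
sigma_hat = R_bar / d2 = 2.181125 / 2.059 = 1.0593

1.0593


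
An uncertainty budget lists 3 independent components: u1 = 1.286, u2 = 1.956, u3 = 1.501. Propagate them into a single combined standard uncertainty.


uc = sqrt(1.286^2 + 1.956^2 + 1.501^2)
uc = sqrt(7.732733)
uc = 2.7808

2.7808


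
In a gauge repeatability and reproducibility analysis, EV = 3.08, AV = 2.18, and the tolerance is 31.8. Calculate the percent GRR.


GRR = sqrt(EV^2 + AV^2) = sqrt(3.08^2 + 2.18^2) = 3.7734334
%GRR = GRR / tol * 100 = 3.7734334 / 31.8 * 100
%GRR = 11.8661

11.8661


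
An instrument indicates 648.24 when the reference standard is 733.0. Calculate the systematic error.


Systematic error = measured - true
= 648.24 - 733.0
= -84.7600

-84.7600


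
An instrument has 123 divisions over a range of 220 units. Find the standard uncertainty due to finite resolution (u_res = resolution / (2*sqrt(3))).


resolution = range / divisions
resolution = 220 / 123 = 1.7886179
u_res = resolution / (2*sqrt(3))
u_res = 1.7886179 / 3.4641016
u_res = 0.5163

0.5163


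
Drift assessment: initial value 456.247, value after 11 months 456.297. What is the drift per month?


rate = (v2 - v1) / months
= (456.297 - 456.247) / 11
= 0.0500 / 11
= 0.0045

0.0045


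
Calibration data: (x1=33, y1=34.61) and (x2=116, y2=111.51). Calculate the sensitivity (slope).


slope = (y2 - y1) / (x2 - x1)
= (111.51 - 34.61) / (116 - 33)
= 76.9000 / 83
= 0.9265

0.9265


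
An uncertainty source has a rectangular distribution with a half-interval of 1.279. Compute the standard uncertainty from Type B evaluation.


u_B = half_width / sqrt(3)
u_B = 1.279 / 1.7320508
u_B = 0.7384

0.7384


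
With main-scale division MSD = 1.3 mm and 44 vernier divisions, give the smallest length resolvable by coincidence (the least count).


LC = MSD / n_div
= 1.3 / 44
= 0.0295

0.0295


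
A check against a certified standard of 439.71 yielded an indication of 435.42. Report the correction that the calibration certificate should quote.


Correction = standard - reading
= 439.71 - 435.42
= 4.2900

4.2900


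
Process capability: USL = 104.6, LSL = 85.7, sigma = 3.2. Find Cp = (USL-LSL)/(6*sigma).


Cp = (USL - LSL) / (6 * sigma)
= (104.6 - 85.7) / (6 * 3.2)
= 18.9000 / 19.2000
= 0.9844

0.9844


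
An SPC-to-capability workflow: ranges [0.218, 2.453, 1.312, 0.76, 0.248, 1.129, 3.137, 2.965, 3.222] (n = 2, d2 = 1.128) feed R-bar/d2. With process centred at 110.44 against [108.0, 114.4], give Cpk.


R_bar = (0.218 + 2.453 + 1.312 + 0.76 + 0.248 + 1.129 + 3.137 + 2.965 + 3.222) / 9 = 1.716
sigma = R_bar / d2 = 1.716 / 1.128 = 1.5212766
Cp = (USL - LSL)/(6*sigma) = (114.4 - 108.0)/(6*1.5212766) = 0.7012
Cpu = (114.4 - 110.44)/(3*1.5212766) = 0.8677
Cpl = (110.44 - 108.0)/(3*1.5212766) = 0.5346
Cpk = min(Cpu, Cpl) = 0.5346

0.5346


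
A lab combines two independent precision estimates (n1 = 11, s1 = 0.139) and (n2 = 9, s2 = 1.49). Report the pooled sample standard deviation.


s_p = sqrt(((n1-1)*s1^2 + (n2-1)*s2^2) / (n1+n2-2))
numerator = (11-1)*0.139^2 + (9-1)*1.49^2 = 0.19321 + 17.7608 = 17.95401
denominator = 11 + 9 - 2 = 18
s_p^2 = 17.95401 / 18 = 0.997445
s_p = sqrt(0.997445) = 0.9987

0.9987


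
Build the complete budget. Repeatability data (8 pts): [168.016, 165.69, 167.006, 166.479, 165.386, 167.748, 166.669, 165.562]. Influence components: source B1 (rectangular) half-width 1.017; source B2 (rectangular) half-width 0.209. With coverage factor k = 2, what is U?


mean = (168.016 + 165.69 + 167.006 + 166.479 + 165.386 + 167.748 + 166.669 + 165.562) / 8 = 166.5695
s = sqrt(sum((x - mean)^2)/(n-1)) = 0.99132638
u_A = s / sqrt(n) = 0.99132638 / sqrt(8) = 0.3504868
u_B1 = 1.017 / sqrt(3) = 0.58716522
u_B2 = 0.209 / sqrt(3) = 0.12066621
uc = sqrt(0.3504868^2 + 0.58716522^2 + 0.12066621^2) = 0.69438053
U = k * uc = 2 * 0.69438053
U = 1.3888

1.3888


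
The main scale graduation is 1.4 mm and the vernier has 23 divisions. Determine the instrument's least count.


LC = MSD / n_div
= 1.4 / 23
= 0.0609

0.0609


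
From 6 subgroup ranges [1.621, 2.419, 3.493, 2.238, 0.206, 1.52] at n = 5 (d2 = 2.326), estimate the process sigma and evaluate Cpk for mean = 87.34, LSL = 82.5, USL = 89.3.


R_bar = (1.621 + 2.419 + 3.493 + 2.238 + 0.206 + 1.52) / 6 = 1.9161667
sigma = R_bar / d2 = 1.9161667 / 2.326 = 0.8238034
Cp = (USL - LSL)/(6*sigma) = (89.3 - 82.5)/(6*0.8238034) = 1.3757
Cpu = (89.3 - 87.34)/(3*0.8238034) = 0.7931
Cpl = (87.34 - 82.5)/(3*0.8238034) = 1.9584
Cpk = min(Cpu, Cpl) = 0.7931

0.7931


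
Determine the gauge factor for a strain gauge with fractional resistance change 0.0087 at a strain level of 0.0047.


GF = (dR/R) / epsilon
= 0.0087 / 0.0047
= 1.8511

1.8511


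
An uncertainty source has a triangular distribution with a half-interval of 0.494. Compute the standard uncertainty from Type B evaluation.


u_B = half_width / sqrt(6)
u_B = 0.494 / 2.4494897
u_B = 0.2017

0.2017


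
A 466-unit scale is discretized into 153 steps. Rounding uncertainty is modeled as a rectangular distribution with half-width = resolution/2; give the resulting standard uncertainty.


resolution = range / divisions
resolution = 466 / 153 = 3.0457516
u_res = resolution / (2*sqrt(3))
u_res = 3.0457516 / 3.4641016
u_res = 0.8792

0.8792


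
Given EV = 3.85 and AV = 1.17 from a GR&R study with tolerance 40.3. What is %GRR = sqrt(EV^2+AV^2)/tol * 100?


GRR = sqrt(EV^2 + AV^2) = sqrt(3.85^2 + 1.17^2) = 4.0238539
%GRR = GRR / tol * 100 = 4.0238539 / 40.3 * 100
%GRR = 9.9847

9.9847


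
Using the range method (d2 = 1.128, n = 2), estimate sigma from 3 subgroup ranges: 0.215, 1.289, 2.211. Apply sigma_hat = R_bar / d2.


R_bar = (0.215 + 1.289 + 2.211) / 3
R_bar = 3.715 / 3 = 1.2383333
sigma_hat = R_bar / d2 = 1.2383333 / 1.128 = 1.0978

1.0978


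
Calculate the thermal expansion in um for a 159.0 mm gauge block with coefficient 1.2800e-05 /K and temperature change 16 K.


dL = L * alpha * dT
= 159.0 * 1.2800e-05 * 16
= 0.0325632 mm
dL_um = 0.0325632 * 1000 = 32.5632 um

32.5632


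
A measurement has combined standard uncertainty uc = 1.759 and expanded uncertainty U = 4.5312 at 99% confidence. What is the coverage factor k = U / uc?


k = U / uc
k = 4.5312 / 1.759
k = 2.576

2.576


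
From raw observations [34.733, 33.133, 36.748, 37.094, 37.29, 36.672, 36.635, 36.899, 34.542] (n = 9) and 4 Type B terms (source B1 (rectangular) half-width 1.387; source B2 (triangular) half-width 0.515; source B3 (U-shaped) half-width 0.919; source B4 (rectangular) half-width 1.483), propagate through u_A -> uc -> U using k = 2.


mean = (34.733 + 33.133 + 36.748 + 37.094 + 37.29 + 36.672 + 36.635 + 36.899 + 34.542) / 9 = 35.97177778
s = sqrt(sum((x - mean)^2)/(n-1)) = 1.4588961
u_A = s / sqrt(n) = 1.4588961 / sqrt(9) = 0.4862987
u_B1 = 1.387 / sqrt(3) = 0.80078482
u_B2 = 0.515 / sqrt(6) = 0.21024787
u_B3 = 0.919 / sqrt(2) = 0.64983113
u_B4 = 1.483 / sqrt(3) = 0.85621045
uc = sqrt(0.4862987^2 + 0.80078482^2 + 0.21024787^2 + 0.64983113^2 + 0.85621045^2) = 1.4412924
U = k * uc = 2 * 1.4412924
U = 2.8826

2.8826


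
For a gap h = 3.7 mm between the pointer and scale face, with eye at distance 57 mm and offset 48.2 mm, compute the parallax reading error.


error = h * offset / d
= 3.7 * 48.2 / 57
= 3.1288

3.1288


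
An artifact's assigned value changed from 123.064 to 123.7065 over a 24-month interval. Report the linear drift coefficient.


rate = (v2 - v1) / months
= (123.7065 - 123.064) / 24
= 0.6425 / 24
= 0.0268

0.0268


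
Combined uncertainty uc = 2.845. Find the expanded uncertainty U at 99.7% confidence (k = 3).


U = k * uc
U = 3 * 2.845
U = 8.5350

8.5350


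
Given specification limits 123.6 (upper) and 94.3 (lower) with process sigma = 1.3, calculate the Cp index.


Cp = (USL - LSL) / (6 * sigma)
= (123.6 - 94.3) / (6 * 1.3)
= 29.3000 / 7.8000
= 3.7564

3.7564


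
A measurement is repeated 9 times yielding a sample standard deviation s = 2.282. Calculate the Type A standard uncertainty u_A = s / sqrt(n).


u_A = s / sqrt(n)
u_A = 2.282 / sqrt(9)
u_A = 2.282 / 3
u_A = 0.7607

0.7607


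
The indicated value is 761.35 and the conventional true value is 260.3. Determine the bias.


Systematic error = measured - true
= 761.35 - 260.3
= 501.0500

501.0500


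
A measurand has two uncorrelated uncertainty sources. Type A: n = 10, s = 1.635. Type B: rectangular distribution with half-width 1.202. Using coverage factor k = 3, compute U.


u_A = s / sqrt(n) = 1.635 / sqrt(10) = 0.5170324
u_B = half_width / sqrt(3) = 1.202 / sqrt(3) = 0.69397502
uc = sqrt(u_A^2 + u_B^2) = sqrt(0.5170324^2 + 0.69397502^2) = 0.86540385
U = k * uc = 3 * 0.86540385
U = 2.5962

2.5962


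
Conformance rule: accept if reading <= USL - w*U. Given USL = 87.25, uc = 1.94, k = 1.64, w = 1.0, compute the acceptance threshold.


U = k * uc = 1.64 * 1.94 = 3.1816
guard band g = w * U = 1.0 * 3.1816 = 3.1816
AL = USL - g = 87.25 - 3.1816
AL = 84.0684

84.0684


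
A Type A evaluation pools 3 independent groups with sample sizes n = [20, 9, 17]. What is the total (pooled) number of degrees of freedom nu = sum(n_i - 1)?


nu = sum_i (n_i - 1)
nu = ((20 - 1) + (9 - 1) + (17 - 1))
nu = 19 + 8 + 16
nu = 43

43


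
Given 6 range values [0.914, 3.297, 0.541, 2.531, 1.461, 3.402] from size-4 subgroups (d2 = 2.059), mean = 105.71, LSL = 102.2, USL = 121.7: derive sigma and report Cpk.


R_bar = (0.914 + 3.297 + 0.541 + 2.531 + 1.461 + 3.402) / 6 = 2.0243333
sigma = R_bar / d2 = 2.0243333 / 2.059 = 0.98316333
Cp = (USL - LSL)/(6*sigma) = (121.7 - 102.2)/(6*0.98316333) = 3.3057
Cpu = (121.7 - 105.71)/(3*0.98316333) = 5.4213
Cpl = (105.71 - 102.2)/(3*0.98316333) = 1.1900
Cpk = min(Cpu, Cpl) = 1.1900

1.1900


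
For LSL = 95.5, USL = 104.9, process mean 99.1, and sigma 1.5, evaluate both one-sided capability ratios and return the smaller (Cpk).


Cpu = (USL - mean) / (3*sigma) = (104.9 - 99.1) / (3*1.5) = 1.2889
Cpl = (mean - LSL) / (3*sigma) = (99.1 - 95.5) / (3*1.5) = 0.8000
Cpk = min(Cpu, Cpl) = 0.8000

0.8000


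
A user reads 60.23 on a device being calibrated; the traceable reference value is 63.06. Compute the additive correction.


Correction = standard - reading
= 63.06 - 60.23
= 2.8300

2.8300


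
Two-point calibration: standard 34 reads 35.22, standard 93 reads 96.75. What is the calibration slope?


slope = (y2 - y1) / (x2 - x1)
= (96.75 - 35.22) / (93 - 34)
= 61.5300 / 59
= 1.0429

1.0429


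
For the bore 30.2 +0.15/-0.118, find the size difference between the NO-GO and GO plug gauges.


GO = nominal - lower_tol (smallest hole = maximum material condition)
GO = 30.2 - 0.118 = 30.082
NO-GO = nominal + upper_tol (largest hole = least material condition)
NO-GO = 30.2 + 0.15 = 30.35
spread = NO-GO - GO = 30.35 - 30.082 = 0.2680

0.2680


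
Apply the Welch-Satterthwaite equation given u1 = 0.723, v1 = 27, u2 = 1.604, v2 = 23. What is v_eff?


uc = sqrt(u1^2 + u2^2) = sqrt(0.723^2 + 1.604^2) = 1.7594161
v_eff = uc^4 / (u1^4/v1 + u2^4/v2)
= 1.7594161^4 / (0.723^4/27 + 1.604^4/23)
= 9.5823989 / 0.29791943
v_eff = 32.1644

32.1644


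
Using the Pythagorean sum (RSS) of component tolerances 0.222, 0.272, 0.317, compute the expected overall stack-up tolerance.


RSS = sqrt(0.222^2 + 0.272^2 + 0.317^2)
= sqrt(0.223757)
= 0.4730

0.4730


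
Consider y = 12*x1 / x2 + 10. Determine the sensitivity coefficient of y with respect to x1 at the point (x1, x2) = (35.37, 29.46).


y = 12*x1 / x2 + 10
dy/dx1 = 12/x2
Evaluate at x2 = 29.46: c1 = 12 / 29.46
c1 = 0.4073

0.4073


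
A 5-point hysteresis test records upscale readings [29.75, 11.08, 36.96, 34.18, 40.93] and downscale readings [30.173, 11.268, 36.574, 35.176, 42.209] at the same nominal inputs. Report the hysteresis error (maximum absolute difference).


|29.75 - 30.173| = 0.4230
|11.08 - 11.268| = 0.1880
|36.96 - 36.574| = 0.3860
|34.18 - 35.176| = 0.9960
|40.93 - 42.209| = 1.2790
hysteresis = max(diffs) = 1.2790

1.2790


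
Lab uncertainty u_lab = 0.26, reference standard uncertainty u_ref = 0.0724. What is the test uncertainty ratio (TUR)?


TUR = u_lab / u_ref
= 0.26 / 0.0724
= 3.5912

3.5912


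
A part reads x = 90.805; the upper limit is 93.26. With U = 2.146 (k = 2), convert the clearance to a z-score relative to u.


u = U / k = 2.146 / 2 = 1.073
margin = |USL - x| = |93.26 - 90.805| = 2.455
z = margin / u = 2.455 / 1.073
z = 2.2880

2.2880


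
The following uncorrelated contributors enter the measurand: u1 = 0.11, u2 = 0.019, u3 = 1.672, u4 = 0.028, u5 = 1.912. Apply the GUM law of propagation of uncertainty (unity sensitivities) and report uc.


uc = sqrt(0.11^2 + 0.019^2 + 1.672^2 + 0.028^2 + 1.912^2)
uc = sqrt(6.464573)
uc = 2.5426

2.5426


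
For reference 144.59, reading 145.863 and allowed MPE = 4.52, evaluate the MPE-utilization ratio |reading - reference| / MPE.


e = indication - reference = 145.863 - 144.59 = 1.2730
|e| = 1.2730
ratio = |e| / MPE = 1.2730 / 4.52
ratio = 0.2816

0.2816


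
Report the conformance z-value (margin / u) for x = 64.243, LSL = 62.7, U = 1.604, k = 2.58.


u = U / k = 1.604 / 2.58 = 0.62170543
margin = |LSL - x| = |62.7 - 64.243| = 1.543
z = margin / u = 1.543 / 0.62170543
z = 2.4819

2.4819


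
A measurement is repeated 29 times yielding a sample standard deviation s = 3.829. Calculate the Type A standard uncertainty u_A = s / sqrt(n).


u_A = s / sqrt(n)
u_A = 3.829 / sqrt(29)
u_A = 3.829 / 5.3851648
u_A = 0.7110

0.7110


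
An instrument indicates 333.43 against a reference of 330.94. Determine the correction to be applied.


Correction = standard - reading
= 330.94 - 333.43
= -2.4900

-2.4900


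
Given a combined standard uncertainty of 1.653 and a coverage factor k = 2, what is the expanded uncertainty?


U = k * uc
U = 2 * 1.653
U = 3.3060

3.3060


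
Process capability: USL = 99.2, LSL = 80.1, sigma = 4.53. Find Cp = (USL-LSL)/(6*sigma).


Cp = (USL - LSL) / (6 * sigma)
= (99.2 - 80.1) / (6 * 4.53)
= 19.1000 / 27.1800
= 0.7027

0.7027


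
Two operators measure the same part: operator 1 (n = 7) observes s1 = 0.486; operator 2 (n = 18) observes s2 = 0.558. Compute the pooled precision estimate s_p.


s_p = sqrt(((n1-1)*s1^2 + (n2-1)*s2^2) / (n1+n2-2))
numerator = (7-1)*0.486^2 + (18-1)*0.558^2 = 1.417176 + 5.293188 = 6.710364
denominator = 7 + 18 - 2 = 23
s_p^2 = 6.710364 / 23 = 0.29175496
s_p = sqrt(0.29175496) = 0.5401

0.5401


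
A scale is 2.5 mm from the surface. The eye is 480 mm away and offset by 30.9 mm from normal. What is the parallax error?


error = h * offset / d
= 2.5 * 30.9 / 480
= 0.1609

0.1609


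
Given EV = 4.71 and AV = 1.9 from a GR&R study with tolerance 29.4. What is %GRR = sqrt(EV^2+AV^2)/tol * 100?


GRR = sqrt(EV^2 + AV^2) = sqrt(4.71^2 + 1.9^2) = 5.0787892
%GRR = GRR / tol * 100 = 5.0787892 / 29.4 * 100
%GRR = 17.2748

17.2748


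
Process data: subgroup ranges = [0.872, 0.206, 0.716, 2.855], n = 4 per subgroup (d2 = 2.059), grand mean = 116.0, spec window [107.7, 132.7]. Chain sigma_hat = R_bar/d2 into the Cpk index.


R_bar = (0.872 + 0.206 + 0.716 + 2.855) / 4 = 1.16225
sigma = R_bar / d2 = 1.16225 / 2.059 = 0.56447305
Cp = (USL - LSL)/(6*sigma) = (132.7 - 107.7)/(6*0.56447305) = 7.3815
Cpu = (132.7 - 116.0)/(3*0.56447305) = 9.8617
Cpl = (116.0 - 107.7)/(3*0.56447305) = 4.9013
Cpk = min(Cpu, Cpl) = 4.9013

4.9013


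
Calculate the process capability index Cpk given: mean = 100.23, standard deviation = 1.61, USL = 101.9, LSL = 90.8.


Cpu = (USL - mean) / (3*sigma) = (101.9 - 100.23) / (3*1.61) = 0.3458
Cpl = (mean - LSL) / (3*sigma) = (100.23 - 90.8) / (3*1.61) = 1.9524
Cpk = min(Cpu, Cpl) = 0.3458

0.3458
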